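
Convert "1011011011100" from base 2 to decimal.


Input: "1011011011100" in base 2
Positional expansion:
  Digit '1' (value 1) x 2^12 = 4096
  Digit '0' (value 0) x 2^11 = 0
  Digit '1' (value 1) x 2^10 = 1024
  Digit '1' (value 1) x 2^9 = 512
  Digit '0' (value 0) x 2^8 = 0
  Digit '1' (value 1) x 2^7 = 128
  Digit '1' (value 1) x 2^6 = 64
  Digit '0' (value 0) x 2^5 = 0
  Digit '1' (value 1) x 2^4 = 16
  Digit '1' (value 1) x 2^3 = 8
  Digit '1' (value 1) x 2^2 = 4
  Digit '0' (value 0) x 2^1 = 0
  Digit '0' (value 0) x 2^0 = 0
Sum = 5852

5852


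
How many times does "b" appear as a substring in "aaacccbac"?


Searching for "b" in "aaacccbac"
Scanning each position:
  Position 0: "a" => no
  Position 1: "a" => no
  Position 2: "a" => no
  Position 3: "c" => no
  Position 4: "c" => no
  Position 5: "c" => no
  Position 6: "b" => MATCH
  Position 7: "a" => no
  Position 8: "c" => no
Total occurrences: 1

1


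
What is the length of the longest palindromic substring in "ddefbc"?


Input: "ddefbc"
Checking substrings for palindromes:
  [0:2] "dd" (len 2) => palindrome
Longest palindromic substring: "dd" with length 2

2


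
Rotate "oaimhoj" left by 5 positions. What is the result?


Input: "oaimhoj", rotate left by 5
First 5 characters: "oaimh"
Remaining characters: "oj"
Concatenate remaining + first: "oj" + "oaimh" = "ojoaimh"

ojoaimh


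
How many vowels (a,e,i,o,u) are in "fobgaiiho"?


Input: fobgaiiho
Checking each character:
  'f' at position 0: consonant
  'o' at position 1: vowel (running total: 1)
  'b' at position 2: consonant
  'g' at position 3: consonant
  'a' at position 4: vowel (running total: 2)
  'i' at position 5: vowel (running total: 3)
  'i' at position 6: vowel (running total: 4)
  'h' at position 7: consonant
  'o' at position 8: vowel (running total: 5)
Total vowels: 5

5


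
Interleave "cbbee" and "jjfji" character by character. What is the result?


Interleaving "cbbee" and "jjfji":
  Position 0: 'c' from first, 'j' from second => "cj"
  Position 1: 'b' from first, 'j' from second => "bj"
  Position 2: 'b' from first, 'f' from second => "bf"
  Position 3: 'e' from first, 'j' from second => "ej"
  Position 4: 'e' from first, 'i' from second => "ei"
Result: cjbjbfejei

cjbjbfejei


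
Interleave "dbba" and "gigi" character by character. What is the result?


Interleaving "dbba" and "gigi":
  Position 0: 'd' from first, 'g' from second => "dg"
  Position 1: 'b' from first, 'i' from second => "bi"
  Position 2: 'b' from first, 'g' from second => "bg"
  Position 3: 'a' from first, 'i' from second => "ai"
Result: dgbibgai

dgbibgai


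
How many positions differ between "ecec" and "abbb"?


Comparing "ecec" and "abbb" position by position:
  Position 0: 'e' vs 'a' => DIFFER
  Position 1: 'c' vs 'b' => DIFFER
  Position 2: 'e' vs 'b' => DIFFER
  Position 3: 'c' vs 'b' => DIFFER
Positions that differ: 4

4


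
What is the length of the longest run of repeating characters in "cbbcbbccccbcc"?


Input: "cbbcbbccccbcc"
Scanning for longest run:
  Position 1 ('b'): new char, reset run to 1
  Position 2 ('b'): continues run of 'b', length=2
  Position 3 ('c'): new char, reset run to 1
  Position 4 ('b'): new char, reset run to 1
  Position 5 ('b'): continues run of 'b', length=2
  Position 6 ('c'): new char, reset run to 1
  Position 7 ('c'): continues run of 'c', length=2
  Position 8 ('c'): continues run of 'c', length=3
  Position 9 ('c'): continues run of 'c', length=4
  Position 10 ('b'): new char, reset run to 1
  Position 11 ('c'): new char, reset run to 1
  Position 12 ('c'): continues run of 'c', length=2
Longest run: 'c' with length 4

4


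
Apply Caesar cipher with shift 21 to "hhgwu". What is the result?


Caesar cipher: shift "hhgwu" by 21
  'h' (pos 7) + 21 = pos 2 = 'c'
  'h' (pos 7) + 21 = pos 2 = 'c'
  'g' (pos 6) + 21 = pos 1 = 'b'
  'w' (pos 22) + 21 = pos 17 = 'r'
  'u' (pos 20) + 21 = pos 15 = 'p'
Result: ccbrp

ccbrp


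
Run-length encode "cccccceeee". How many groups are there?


Input: cccccceeee
Scanning for consecutive runs:
  Group 1: 'c' x 6 (positions 0-5)
  Group 2: 'e' x 4 (positions 6-9)
Total groups: 2

2


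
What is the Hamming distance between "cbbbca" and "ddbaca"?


Comparing "cbbbca" and "ddbaca" position by position:
  Position 0: 'c' vs 'd' => differ
  Position 1: 'b' vs 'd' => differ
  Position 2: 'b' vs 'b' => same
  Position 3: 'b' vs 'a' => differ
  Position 4: 'c' vs 'c' => same
  Position 5: 'a' vs 'a' => same
Total differences (Hamming distance): 3

3


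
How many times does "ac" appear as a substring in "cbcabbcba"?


Searching for "ac" in "cbcabbcba"
Scanning each position:
  Position 0: "cb" => no
  Position 1: "bc" => no
  Position 2: "ca" => no
  Position 3: "ab" => no
  Position 4: "bb" => no
  Position 5: "bc" => no
  Position 6: "cb" => no
  Position 7: "ba" => no
Total occurrences: 0

0


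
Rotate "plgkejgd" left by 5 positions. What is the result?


Input: "plgkejgd", rotate left by 5
First 5 characters: "plgke"
Remaining characters: "jgd"
Concatenate remaining + first: "jgd" + "plgke" = "jgdplgke"

jgdplgke


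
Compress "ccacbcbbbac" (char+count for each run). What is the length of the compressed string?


Input: ccacbcbbbac
Runs:
  'c' x 2 => "c2"
  'a' x 1 => "a1"
  'c' x 1 => "c1"
  'b' x 1 => "b1"
  'c' x 1 => "c1"
  'b' x 3 => "b3"
  'a' x 1 => "a1"
  'c' x 1 => "c1"
Compressed: "c2a1c1b1c1b3a1c1"
Compressed length: 16

16


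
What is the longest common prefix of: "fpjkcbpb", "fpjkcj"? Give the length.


Words: fpjkcbpb, fpjkcj
  Position 0: all 'f' => match
  Position 1: all 'p' => match
  Position 2: all 'j' => match
  Position 3: all 'k' => match
  Position 4: all 'c' => match
  Position 5: ('b', 'j') => mismatch, stop
LCP = "fpjkc" (length 5)

5


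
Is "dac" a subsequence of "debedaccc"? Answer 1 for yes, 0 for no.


Check if "dac" is a subsequence of "debedaccc"
Greedy scan:
  Position 0 ('d'): matches sub[0] = 'd'
  Position 1 ('e'): no match needed
  Position 2 ('b'): no match needed
  Position 3 ('e'): no match needed
  Position 4 ('d'): no match needed
  Position 5 ('a'): matches sub[1] = 'a'
  Position 6 ('c'): matches sub[2] = 'c'
  Position 7 ('c'): no match needed
  Position 8 ('c'): no match needed
All 3 characters matched => is a subsequence

1


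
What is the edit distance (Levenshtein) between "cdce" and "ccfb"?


Computing edit distance: "cdce" -> "ccfb"
DP table:
           c    c    f    b
      0    1    2    3    4
  c   1    0    1    2    3
  d   2    1    1    2    3
  c   3    2    1    2    3
  e   4    3    2    2    3
Edit distance = dp[4][4] = 3

3


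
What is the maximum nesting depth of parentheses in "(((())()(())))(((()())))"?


Input: "(((())()(())))(((()())))"
Tracking depth:
  Position 0 '(': depth becomes 1
  Position 1 '(': depth becomes 2
  Position 2 '(': depth becomes 3
  Position 3 '(': depth becomes 4
  Position 4 ')': depth becomes 3
  Position 5 ')': depth becomes 2
  Position 6 '(': depth becomes 3
  Position 7 ')': depth becomes 2
  Position 8 '(': depth becomes 3
  Position 9 '(': depth becomes 4
  Position 10 ')': depth becomes 3
  Position 11 ')': depth becomes 2
  Position 12 ')': depth becomes 1
  Position 13 ')': depth becomes 0
  Position 14 '(': depth becomes 1
  Position 15 '(': depth becomes 2
  Position 16 '(': depth becomes 3
  Position 17 '(': depth becomes 4
  Position 18 ')': depth becomes 3
  Position 19 '(': depth becomes 4
  Position 20 ')': depth becomes 3
  Position 21 ')': depth becomes 2
  Position 22 ')': depth becomes 1
  Position 23 ')': depth becomes 0
Maximum depth reached: 4

4


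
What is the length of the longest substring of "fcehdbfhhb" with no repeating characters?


Input: "fcehdbfhhb"
Sliding window (track last position of each char):
  Position 0 ('f'): window [0,0] length 1 -- new best
  Position 1 ('c'): window [0,1] length 2 -- new best
  Position 2 ('e'): window [0,2] length 3 -- new best
  Position 3 ('h'): window [0,3] length 4 -- new best
  Position 4 ('d'): window [0,4] length 5 -- new best
  Position 5 ('b'): window [0,5] length 6 -- new best
  Position 6 ('f'): repeat (last at 0), move window start to 1
  Position 6 ('f'): window [1,6] length 6
  Position 7 ('h'): repeat (last at 3), move window start to 4
  Position 7 ('h'): window [4,7] length 4
  Position 8 ('h'): repeat (last at 7), move window start to 8
  Position 8 ('h'): window [8,8] length 1
  Position 9 ('b'): window [8,9] length 2
Longest substring with no repeats: "fcehdb" with length 6

6


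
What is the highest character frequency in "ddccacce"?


Input: ddccacce
Character counts:
  'a': 1
  'c': 4
  'd': 2
  'e': 1
Maximum frequency: 4

4


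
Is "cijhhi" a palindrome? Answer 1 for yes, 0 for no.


Input: cijhhi
Reversed: ihhjic
  Compare pos 0 ('c') with pos 5 ('i'): MISMATCH
  Compare pos 1 ('i') with pos 4 ('h'): MISMATCH
  Compare pos 2 ('j') with pos 3 ('h'): MISMATCH
Result: not a palindrome

0


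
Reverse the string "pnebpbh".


Input: pnebpbh
Reading characters right to left:
  Position 6: 'h'
  Position 5: 'b'
  Position 4: 'p'
  Position 3: 'b'
  Position 2: 'e'
  Position 1: 'n'
  Position 0: 'p'
Reversed: hbpbenp

hbpbenp


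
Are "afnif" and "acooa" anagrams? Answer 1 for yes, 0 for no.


Strings: "afnif", "acooa"
Sorted first:  affin
Sorted second: aacoo
Differ at position 1: 'f' vs 'a' => not anagrams

0


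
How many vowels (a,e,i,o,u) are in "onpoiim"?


Input: onpoiim
Checking each character:
  'o' at position 0: vowel (running total: 1)
  'n' at position 1: consonant
  'p' at position 2: consonant
  'o' at position 3: vowel (running total: 2)
  'i' at position 4: vowel (running total: 3)
  'i' at position 5: vowel (running total: 4)
  'm' at position 6: consonant
Total vowels: 4

4


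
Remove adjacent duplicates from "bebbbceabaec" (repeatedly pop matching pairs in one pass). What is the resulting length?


Input: bebbbceabaec
Stack-based adjacent duplicate removal:
  Read 'b': push. Stack: b
  Read 'e': push. Stack: be
  Read 'b': push. Stack: beb
  Read 'b': matches stack top 'b' => pop. Stack: be
  Read 'b': push. Stack: beb
  Read 'c': push. Stack: bebc
  Read 'e': push. Stack: bebce
  Read 'a': push. Stack: bebcea
  Read 'b': push. Stack: bebceab
  Read 'a': push. Stack: bebceaba
  Read 'e': push. Stack: bebceabae
  Read 'c': push. Stack: bebceabaec
Final stack: "bebceabaec" (length 10)

10


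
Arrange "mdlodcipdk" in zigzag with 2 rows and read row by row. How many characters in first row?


Zigzag "mdlodcipdk" into 2 rows:
Placing characters:
  'm' => row 0
  'd' => row 1
  'l' => row 0
  'o' => row 1
  'd' => row 0
  'c' => row 1
  'i' => row 0
  'p' => row 1
  'd' => row 0
  'k' => row 1
Rows:
  Row 0: "mldid"
  Row 1: "docpk"
First row length: 5

5


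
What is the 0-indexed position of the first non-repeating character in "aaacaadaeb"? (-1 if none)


Input: aaacaadaeb
Character frequencies:
  'a': 6
  'b': 1
  'c': 1
  'd': 1
  'e': 1
Scanning left to right for freq == 1:
  Position 0 ('a'): freq=6, skip
  Position 1 ('a'): freq=6, skip
  Position 2 ('a'): freq=6, skip
  Position 3 ('c'): unique! => answer = 3

3


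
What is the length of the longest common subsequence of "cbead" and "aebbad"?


LCS of "cbead" and "aebbad"
DP table:
           a    e    b    b    a    d
      0    0    0    0    0    0    0
  c   0    0    0    0    0    0    0
  b   0    0    0    1    1    1    1
  e   0    0    1    1    1    1    1
  a   0    1    1    1    1    2    2
  d   0    1    1    1    1    2    3
LCS length = dp[5][6] = 3

3


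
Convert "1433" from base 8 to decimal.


Input: "1433" in base 8
Positional expansion:
  Digit '1' (value 1) x 8^3 = 512
  Digit '4' (value 4) x 8^2 = 256
  Digit '3' (value 3) x 8^1 = 24
  Digit '3' (value 3) x 8^0 = 3
Sum = 795

795


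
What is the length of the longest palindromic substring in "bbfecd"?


Input: "bbfecd"
Checking substrings for palindromes:
  [0:2] "bb" (len 2) => palindrome
Longest palindromic substring: "bb" with length 2

2


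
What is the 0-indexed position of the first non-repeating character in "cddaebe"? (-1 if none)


Input: cddaebe
Character frequencies:
  'a': 1
  'b': 1
  'c': 1
  'd': 2
  'e': 2
Scanning left to right for freq == 1:
  Position 0 ('c'): unique! => answer = 0

0


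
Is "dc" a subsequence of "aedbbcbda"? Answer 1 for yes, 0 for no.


Check if "dc" is a subsequence of "aedbbcbda"
Greedy scan:
  Position 0 ('a'): no match needed
  Position 1 ('e'): no match needed
  Position 2 ('d'): matches sub[0] = 'd'
  Position 3 ('b'): no match needed
  Position 4 ('b'): no match needed
  Position 5 ('c'): matches sub[1] = 'c'
  Position 6 ('b'): no match needed
  Position 7 ('d'): no match needed
  Position 8 ('a'): no match needed
All 2 characters matched => is a subsequence

1


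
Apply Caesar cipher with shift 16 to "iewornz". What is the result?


Caesar cipher: shift "iewornz" by 16
  'i' (pos 8) + 16 = pos 24 = 'y'
  'e' (pos 4) + 16 = pos 20 = 'u'
  'w' (pos 22) + 16 = pos 12 = 'm'
  'o' (pos 14) + 16 = pos 4 = 'e'
  'r' (pos 17) + 16 = pos 7 = 'h'
  'n' (pos 13) + 16 = pos 3 = 'd'
  'z' (pos 25) + 16 = pos 15 = 'p'
Result: yumehdp

yumehdp


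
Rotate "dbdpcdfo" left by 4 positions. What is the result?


Input: "dbdpcdfo", rotate left by 4
First 4 characters: "dbdp"
Remaining characters: "cdfo"
Concatenate remaining + first: "cdfo" + "dbdp" = "cdfodbdp"

cdfodbdp


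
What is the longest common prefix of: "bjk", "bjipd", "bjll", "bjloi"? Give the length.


Words: bjk, bjipd, bjll, bjloi
  Position 0: all 'b' => match
  Position 1: all 'j' => match
  Position 2: ('k', 'i', 'l', 'l') => mismatch, stop
LCP = "bj" (length 2)

2


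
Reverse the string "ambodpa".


Input: ambodpa
Reading characters right to left:
  Position 6: 'a'
  Position 5: 'p'
  Position 4: 'd'
  Position 3: 'o'
  Position 2: 'b'
  Position 1: 'm'
  Position 0: 'a'
Reversed: apdobma

apdobma


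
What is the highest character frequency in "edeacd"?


Input: edeacd
Character counts:
  'a': 1
  'c': 1
  'd': 2
  'e': 2
Maximum frequency: 2

2


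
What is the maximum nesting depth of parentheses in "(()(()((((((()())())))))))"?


Input: "(()(()((((((()())())))))))"
Tracking depth:
  Position 0 '(': depth becomes 1
  Position 1 '(': depth becomes 2
  Position 2 ')': depth becomes 1
  Position 3 '(': depth becomes 2
  Position 4 '(': depth becomes 3
  Position 5 ')': depth becomes 2
  Position 6 '(': depth becomes 3
  Position 7 '(': depth becomes 4
  Position 8 '(': depth becomes 5
  Position 9 '(': depth becomes 6
  Position 10 '(': depth becomes 7
  Position 11 '(': depth becomes 8
  Position 12 '(': depth becomes 9
  Position 13 ')': depth becomes 8
  Position 14 '(': depth becomes 9
  Position 15 ')': depth becomes 8
  Position 16 ')': depth becomes 7
  Position 17 '(': depth becomes 8
  Position 18 ')': depth becomes 7
  Position 19 ')': depth becomes 6
  Position 20 ')': depth becomes 5
  Position 21 ')': depth becomes 4
  Position 22 ')': depth becomes 3
  Position 23 ')': depth becomes 2
  Position 24 ')': depth becomes 1
  Position 25 ')': depth becomes 0
Maximum depth reached: 9

9


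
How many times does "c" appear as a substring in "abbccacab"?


Searching for "c" in "abbccacab"
Scanning each position:
  Position 0: "a" => no
  Position 1: "b" => no
  Position 2: "b" => no
  Position 3: "c" => MATCH
  Position 4: "c" => MATCH
  Position 5: "a" => no
  Position 6: "c" => MATCH
  Position 7: "a" => no
  Position 8: "b" => no
Total occurrences: 3

3


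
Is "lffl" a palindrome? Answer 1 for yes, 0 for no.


Input: lffl
Reversed: lffl
  Compare pos 0 ('l') with pos 3 ('l'): match
  Compare pos 1 ('f') with pos 2 ('f'): match
Result: palindrome

1


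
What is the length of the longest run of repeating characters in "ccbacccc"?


Input: "ccbacccc"
Scanning for longest run:
  Position 1 ('c'): continues run of 'c', length=2
  Position 2 ('b'): new char, reset run to 1
  Position 3 ('a'): new char, reset run to 1
  Position 4 ('c'): new char, reset run to 1
  Position 5 ('c'): continues run of 'c', length=2
  Position 6 ('c'): continues run of 'c', length=3
  Position 7 ('c'): continues run of 'c', length=4
Longest run: 'c' with length 4

4


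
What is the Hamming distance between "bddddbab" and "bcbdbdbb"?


Comparing "bddddbab" and "bcbdbdbb" position by position:
  Position 0: 'b' vs 'b' => same
  Position 1: 'd' vs 'c' => differ
  Position 2: 'd' vs 'b' => differ
  Position 3: 'd' vs 'd' => same
  Position 4: 'd' vs 'b' => differ
  Position 5: 'b' vs 'd' => differ
  Position 6: 'a' vs 'b' => differ
  Position 7: 'b' vs 'b' => same
Total differences (Hamming distance): 5

5


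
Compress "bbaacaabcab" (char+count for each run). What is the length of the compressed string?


Input: bbaacaabcab
Runs:
  'b' x 2 => "b2"
  'a' x 2 => "a2"
  'c' x 1 => "c1"
  'a' x 2 => "a2"
  'b' x 1 => "b1"
  'c' x 1 => "c1"
  'a' x 1 => "a1"
  'b' x 1 => "b1"
Compressed: "b2a2c1a2b1c1a1b1"
Compressed length: 16

16


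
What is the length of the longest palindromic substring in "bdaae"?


Input: "bdaae"
Checking substrings for palindromes:
  [2:4] "aa" (len 2) => palindrome
Longest palindromic substring: "aa" with length 2

2


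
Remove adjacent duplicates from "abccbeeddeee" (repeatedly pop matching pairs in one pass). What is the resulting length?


Input: abccbeeddeee
Stack-based adjacent duplicate removal:
  Read 'a': push. Stack: a
  Read 'b': push. Stack: ab
  Read 'c': push. Stack: abc
  Read 'c': matches stack top 'c' => pop. Stack: ab
  Read 'b': matches stack top 'b' => pop. Stack: a
  Read 'e': push. Stack: ae
  Read 'e': matches stack top 'e' => pop. Stack: a
  Read 'd': push. Stack: ad
  Read 'd': matches stack top 'd' => pop. Stack: a
  Read 'e': push. Stack: ae
  Read 'e': matches stack top 'e' => pop. Stack: a
  Read 'e': push. Stack: ae
Final stack: "ae" (length 2)

2


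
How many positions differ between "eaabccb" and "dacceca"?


Comparing "eaabccb" and "dacceca" position by position:
  Position 0: 'e' vs 'd' => DIFFER
  Position 1: 'a' vs 'a' => same
  Position 2: 'a' vs 'c' => DIFFER
  Position 3: 'b' vs 'c' => DIFFER
  Position 4: 'c' vs 'e' => DIFFER
  Position 5: 'c' vs 'c' => same
  Position 6: 'b' vs 'a' => DIFFER
Positions that differ: 5

5


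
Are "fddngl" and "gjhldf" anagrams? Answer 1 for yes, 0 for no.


Strings: "fddngl", "gjhldf"
Sorted first:  ddfgln
Sorted second: dfghjl
Differ at position 1: 'd' vs 'f' => not anagrams

0


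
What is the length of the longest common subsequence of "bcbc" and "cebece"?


LCS of "bcbc" and "cebece"
DP table:
           c    e    b    e    c    e
      0    0    0    0    0    0    0
  b   0    0    0    1    1    1    1
  c   0    1    1    1    1    2    2
  b   0    1    1    2    2    2    2
  c   0    1    1    2    2    3    3
LCS length = dp[4][6] = 3

3


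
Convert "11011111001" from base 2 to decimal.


Input: "11011111001" in base 2
Positional expansion:
  Digit '1' (value 1) x 2^10 = 1024
  Digit '1' (value 1) x 2^9 = 512
  Digit '0' (value 0) x 2^8 = 0
  Digit '1' (value 1) x 2^7 = 128
  Digit '1' (value 1) x 2^6 = 64
  Digit '1' (value 1) x 2^5 = 32
  Digit '1' (value 1) x 2^4 = 16
  Digit '1' (value 1) x 2^3 = 8
  Digit '0' (value 0) x 2^2 = 0
  Digit '0' (value 0) x 2^1 = 0
  Digit '1' (value 1) x 2^0 = 1
Sum = 1785

1785


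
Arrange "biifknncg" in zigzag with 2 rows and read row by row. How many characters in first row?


Zigzag "biifknncg" into 2 rows:
Placing characters:
  'b' => row 0
  'i' => row 1
  'i' => row 0
  'f' => row 1
  'k' => row 0
  'n' => row 1
  'n' => row 0
  'c' => row 1
  'g' => row 0
Rows:
  Row 0: "bikng"
  Row 1: "ifnc"
First row length: 5

5


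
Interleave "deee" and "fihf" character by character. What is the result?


Interleaving "deee" and "fihf":
  Position 0: 'd' from first, 'f' from second => "df"
  Position 1: 'e' from first, 'i' from second => "ei"
  Position 2: 'e' from first, 'h' from second => "eh"
  Position 3: 'e' from first, 'f' from second => "ef"
Result: dfeiehef

dfeiehef


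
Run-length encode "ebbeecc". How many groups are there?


Input: ebbeecc
Scanning for consecutive runs:
  Group 1: 'e' x 1 (positions 0-0)
  Group 2: 'b' x 2 (positions 1-2)
  Group 3: 'e' x 2 (positions 3-4)
  Group 4: 'c' x 2 (positions 5-6)
Total groups: 4

4


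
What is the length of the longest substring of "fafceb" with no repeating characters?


Input: "fafceb"
Sliding window (track last position of each char):
  Position 0 ('f'): window [0,0] length 1 -- new best
  Position 1 ('a'): window [0,1] length 2 -- new best
  Position 2 ('f'): repeat (last at 0), move window start to 1
  Position 2 ('f'): window [1,2] length 2
  Position 3 ('c'): window [1,3] length 3 -- new best
  Position 4 ('e'): window [1,4] length 4 -- new best
  Position 5 ('b'): window [1,5] length 5 -- new best
Longest substring with no repeats: "afceb" with length 5

5


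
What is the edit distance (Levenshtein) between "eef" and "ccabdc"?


Computing edit distance: "eef" -> "ccabdc"
DP table:
           c    c    a    b    d    c
      0    1    2    3    4    5    6
  e   1    1    2    3    4    5    6
  e   2    2    2    3    4    5    6
  f   3    3    3    3    4    5    6
Edit distance = dp[3][6] = 6

6


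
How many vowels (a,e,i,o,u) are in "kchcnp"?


Input: kchcnp
Checking each character:
  'k' at position 0: consonant
  'c' at position 1: consonant
  'h' at position 2: consonant
  'c' at position 3: consonant
  'n' at position 4: consonant
  'p' at position 5: consonant
Total vowels: 0

0


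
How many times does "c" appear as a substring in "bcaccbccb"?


Searching for "c" in "bcaccbccb"
Scanning each position:
  Position 0: "b" => no
  Position 1: "c" => MATCH
  Position 2: "a" => no
  Position 3: "c" => MATCH
  Position 4: "c" => MATCH
  Position 5: "b" => no
  Position 6: "c" => MATCH
  Position 7: "c" => MATCH
  Position 8: "b" => no
Total occurrences: 5

5


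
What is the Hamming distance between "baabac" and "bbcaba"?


Comparing "baabac" and "bbcaba" position by position:
  Position 0: 'b' vs 'b' => same
  Position 1: 'a' vs 'b' => differ
  Position 2: 'a' vs 'c' => differ
  Position 3: 'b' vs 'a' => differ
  Position 4: 'a' vs 'b' => differ
  Position 5: 'c' vs 'a' => differ
Total differences (Hamming distance): 5

5


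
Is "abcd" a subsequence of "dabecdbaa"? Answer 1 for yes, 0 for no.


Check if "abcd" is a subsequence of "dabecdbaa"
Greedy scan:
  Position 0 ('d'): no match needed
  Position 1 ('a'): matches sub[0] = 'a'
  Position 2 ('b'): matches sub[1] = 'b'
  Position 3 ('e'): no match needed
  Position 4 ('c'): matches sub[2] = 'c'
  Position 5 ('d'): matches sub[3] = 'd'
  Position 6 ('b'): no match needed
  Position 7 ('a'): no match needed
  Position 8 ('a'): no match needed
All 4 characters matched => is a subsequence

1


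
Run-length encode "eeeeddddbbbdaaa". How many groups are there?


Input: eeeeddddbbbdaaa
Scanning for consecutive runs:
  Group 1: 'e' x 4 (positions 0-3)
  Group 2: 'd' x 4 (positions 4-7)
  Group 3: 'b' x 3 (positions 8-10)
  Group 4: 'd' x 1 (positions 11-11)
  Group 5: 'a' x 3 (positions 12-14)
Total groups: 5

5


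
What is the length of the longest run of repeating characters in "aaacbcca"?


Input: "aaacbcca"
Scanning for longest run:
  Position 1 ('a'): continues run of 'a', length=2
  Position 2 ('a'): continues run of 'a', length=3
  Position 3 ('c'): new char, reset run to 1
  Position 4 ('b'): new char, reset run to 1
  Position 5 ('c'): new char, reset run to 1
  Position 6 ('c'): continues run of 'c', length=2
  Position 7 ('a'): new char, reset run to 1
Longest run: 'a' with length 3

3


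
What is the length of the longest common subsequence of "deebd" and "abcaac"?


LCS of "deebd" and "abcaac"
DP table:
           a    b    c    a    a    c
      0    0    0    0    0    0    0
  d   0    0    0    0    0    0    0
  e   0    0    0    0    0    0    0
  e   0    0    0    0    0    0    0
  b   0    0    1    1    1    1    1
  d   0    0    1    1    1    1    1
LCS length = dp[5][6] = 1

1


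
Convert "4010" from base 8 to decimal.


Input: "4010" in base 8
Positional expansion:
  Digit '4' (value 4) x 8^3 = 2048
  Digit '0' (value 0) x 8^2 = 0
  Digit '1' (value 1) x 8^1 = 8
  Digit '0' (value 0) x 8^0 = 0
Sum = 2056

2056


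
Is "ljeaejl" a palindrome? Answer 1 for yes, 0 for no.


Input: ljeaejl
Reversed: ljeaejl
  Compare pos 0 ('l') with pos 6 ('l'): match
  Compare pos 1 ('j') with pos 5 ('j'): match
  Compare pos 2 ('e') with pos 4 ('e'): match
Result: palindrome

1


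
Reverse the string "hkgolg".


Input: hkgolg
Reading characters right to left:
  Position 5: 'g'
  Position 4: 'l'
  Position 3: 'o'
  Position 2: 'g'
  Position 1: 'k'
  Position 0: 'h'
Reversed: glogkh

glogkh


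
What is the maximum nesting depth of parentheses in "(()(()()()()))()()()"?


Input: "(()(()()()()))()()()"
Tracking depth:
  Position 0 '(': depth becomes 1
  Position 1 '(': depth becomes 2
  Position 2 ')': depth becomes 1
  Position 3 '(': depth becomes 2
  Position 4 '(': depth becomes 3
  Position 5 ')': depth becomes 2
  Position 6 '(': depth becomes 3
  Position 7 ')': depth becomes 2
  Position 8 '(': depth becomes 3
  Position 9 ')': depth becomes 2
  Position 10 '(': depth becomes 3
  Position 11 ')': depth becomes 2
  Position 12 ')': depth becomes 1
  Position 13 ')': depth becomes 0
  Position 14 '(': depth becomes 1
  Position 15 ')': depth becomes 0
  Position 16 '(': depth becomes 1
  Position 17 ')': depth becomes 0
  Position 18 '(': depth becomes 1
  Position 19 ')': depth becomes 0
Maximum depth reached: 3

3


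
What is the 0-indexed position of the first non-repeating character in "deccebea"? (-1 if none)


Input: deccebea
Character frequencies:
  'a': 1
  'b': 1
  'c': 2
  'd': 1
  'e': 3
Scanning left to right for freq == 1:
  Position 0 ('d'): unique! => answer = 0

0


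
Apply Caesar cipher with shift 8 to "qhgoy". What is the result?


Caesar cipher: shift "qhgoy" by 8
  'q' (pos 16) + 8 = pos 24 = 'y'
  'h' (pos 7) + 8 = pos 15 = 'p'
  'g' (pos 6) + 8 = pos 14 = 'o'
  'o' (pos 14) + 8 = pos 22 = 'w'
  'y' (pos 24) + 8 = pos 6 = 'g'
Result: ypowg

ypowg


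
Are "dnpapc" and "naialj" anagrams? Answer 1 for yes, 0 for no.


Strings: "dnpapc", "naialj"
Sorted first:  acdnpp
Sorted second: aaijln
Differ at position 1: 'c' vs 'a' => not anagrams

0


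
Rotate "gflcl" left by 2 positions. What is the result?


Input: "gflcl", rotate left by 2
First 2 characters: "gf"
Remaining characters: "lcl"
Concatenate remaining + first: "lcl" + "gf" = "lclgf"

lclgf


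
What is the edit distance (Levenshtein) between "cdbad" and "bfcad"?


Computing edit distance: "cdbad" -> "bfcad"
DP table:
           b    f    c    a    d
      0    1    2    3    4    5
  c   1    1    2    2    3    4
  d   2    2    2    3    3    3
  b   3    2    3    3    4    4
  a   4    3    3    4    3    4
  d   5    4    4    4    4    3
Edit distance = dp[5][5] = 3

3


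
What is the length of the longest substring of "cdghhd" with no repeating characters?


Input: "cdghhd"
Sliding window (track last position of each char):
  Position 0 ('c'): window [0,0] length 1 -- new best
  Position 1 ('d'): window [0,1] length 2 -- new best
  Position 2 ('g'): window [0,2] length 3 -- new best
  Position 3 ('h'): window [0,3] length 4 -- new best
  Position 4 ('h'): repeat (last at 3), move window start to 4
  Position 4 ('h'): window [4,4] length 1
  Position 5 ('d'): window [4,5] length 2
Longest substring with no repeats: "cdgh" with length 4

4


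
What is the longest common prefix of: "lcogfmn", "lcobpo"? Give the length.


Words: lcogfmn, lcobpo
  Position 0: all 'l' => match
  Position 1: all 'c' => match
  Position 2: all 'o' => match
  Position 3: ('g', 'b') => mismatch, stop
LCP = "lco" (length 3)

3


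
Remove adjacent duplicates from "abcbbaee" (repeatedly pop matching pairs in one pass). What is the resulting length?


Input: abcbbaee
Stack-based adjacent duplicate removal:
  Read 'a': push. Stack: a
  Read 'b': push. Stack: ab
  Read 'c': push. Stack: abc
  Read 'b': push. Stack: abcb
  Read 'b': matches stack top 'b' => pop. Stack: abc
  Read 'a': push. Stack: abca
  Read 'e': push. Stack: abcae
  Read 'e': matches stack top 'e' => pop. Stack: abca
Final stack: "abca" (length 4)

4


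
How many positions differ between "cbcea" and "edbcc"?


Comparing "cbcea" and "edbcc" position by position:
  Position 0: 'c' vs 'e' => DIFFER
  Position 1: 'b' vs 'd' => DIFFER
  Position 2: 'c' vs 'b' => DIFFER
  Position 3: 'e' vs 'c' => DIFFER
  Position 4: 'a' vs 'c' => DIFFER
Positions that differ: 5

5


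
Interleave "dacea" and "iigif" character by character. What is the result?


Interleaving "dacea" and "iigif":
  Position 0: 'd' from first, 'i' from second => "di"
  Position 1: 'a' from first, 'i' from second => "ai"
  Position 2: 'c' from first, 'g' from second => "cg"
  Position 3: 'e' from first, 'i' from second => "ei"
  Position 4: 'a' from first, 'f' from second => "af"
Result: diaicgeiaf

diaicgeiaf


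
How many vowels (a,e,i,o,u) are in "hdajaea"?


Input: hdajaea
Checking each character:
  'h' at position 0: consonant
  'd' at position 1: consonant
  'a' at position 2: vowel (running total: 1)
  'j' at position 3: consonant
  'a' at position 4: vowel (running total: 2)
  'e' at position 5: vowel (running total: 3)
  'a' at position 6: vowel (running total: 4)
Total vowels: 4

4


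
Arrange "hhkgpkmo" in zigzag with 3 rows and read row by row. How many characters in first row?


Zigzag "hhkgpkmo" into 3 rows:
Placing characters:
  'h' => row 0
  'h' => row 1
  'k' => row 2
  'g' => row 1
  'p' => row 0
  'k' => row 1
  'm' => row 2
  'o' => row 1
Rows:
  Row 0: "hp"
  Row 1: "hgko"
  Row 2: "km"
First row length: 2

2


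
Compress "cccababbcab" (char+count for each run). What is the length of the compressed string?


Input: cccababbcab
Runs:
  'c' x 3 => "c3"
  'a' x 1 => "a1"
  'b' x 1 => "b1"
  'a' x 1 => "a1"
  'b' x 2 => "b2"
  'c' x 1 => "c1"
  'a' x 1 => "a1"
  'b' x 1 => "b1"
Compressed: "c3a1b1a1b2c1a1b1"
Compressed length: 16

16


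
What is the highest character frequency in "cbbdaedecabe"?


Input: cbbdaedecabe
Character counts:
  'a': 2
  'b': 3
  'c': 2
  'd': 2
  'e': 3
Maximum frequency: 3

3


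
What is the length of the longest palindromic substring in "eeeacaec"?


Input: "eeeacaec"
Checking substrings for palindromes:
  [2:7] "eacae" (len 5) => palindrome
  [0:3] "eee" (len 3) => palindrome
  [3:6] "aca" (len 3) => palindrome
  [0:2] "ee" (len 2) => palindrome
  [1:3] "ee" (len 2) => palindrome
Longest palindromic substring: "eacae" with length 5

5


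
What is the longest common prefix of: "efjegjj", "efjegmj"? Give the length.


Words: efjegjj, efjegmj
  Position 0: all 'e' => match
  Position 1: all 'f' => match
  Position 2: all 'j' => match
  Position 3: all 'e' => match
  Position 4: all 'g' => match
  Position 5: ('j', 'm') => mismatch, stop
LCP = "efjeg" (length 5)

5


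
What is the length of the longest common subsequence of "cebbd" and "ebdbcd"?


LCS of "cebbd" and "ebdbcd"
DP table:
           e    b    d    b    c    d
      0    0    0    0    0    0    0
  c   0    0    0    0    0    1    1
  e   0    1    1    1    1    1    1
  b   0    1    2    2    2    2    2
  b   0    1    2    2    3    3    3
  d   0    1    2    3    3    3    4
LCS length = dp[5][6] = 4

4


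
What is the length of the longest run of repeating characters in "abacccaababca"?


Input: "abacccaababca"
Scanning for longest run:
  Position 1 ('b'): new char, reset run to 1
  Position 2 ('a'): new char, reset run to 1
  Position 3 ('c'): new char, reset run to 1
  Position 4 ('c'): continues run of 'c', length=2
  Position 5 ('c'): continues run of 'c', length=3
  Position 6 ('a'): new char, reset run to 1
  Position 7 ('a'): continues run of 'a', length=2
  Position 8 ('b'): new char, reset run to 1
  Position 9 ('a'): new char, reset run to 1
  Position 10 ('b'): new char, reset run to 1
  Position 11 ('c'): new char, reset run to 1
  Position 12 ('a'): new char, reset run to 1
Longest run: 'c' with length 3

3


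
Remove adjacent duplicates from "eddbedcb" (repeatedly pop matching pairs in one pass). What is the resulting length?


Input: eddbedcb
Stack-based adjacent duplicate removal:
  Read 'e': push. Stack: e
  Read 'd': push. Stack: ed
  Read 'd': matches stack top 'd' => pop. Stack: e
  Read 'b': push. Stack: eb
  Read 'e': push. Stack: ebe
  Read 'd': push. Stack: ebed
  Read 'c': push. Stack: ebedc
  Read 'b': push. Stack: ebedcb
Final stack: "ebedcb" (length 6)

6


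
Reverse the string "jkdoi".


Input: jkdoi
Reading characters right to left:
  Position 4: 'i'
  Position 3: 'o'
  Position 2: 'd'
  Position 1: 'k'
  Position 0: 'j'
Reversed: iodkj

iodkj


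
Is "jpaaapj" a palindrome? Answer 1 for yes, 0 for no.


Input: jpaaapj
Reversed: jpaaapj
  Compare pos 0 ('j') with pos 6 ('j'): match
  Compare pos 1 ('p') with pos 5 ('p'): match
  Compare pos 2 ('a') with pos 4 ('a'): match
Result: palindrome

1


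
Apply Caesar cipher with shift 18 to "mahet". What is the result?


Caesar cipher: shift "mahet" by 18
  'm' (pos 12) + 18 = pos 4 = 'e'
  'a' (pos 0) + 18 = pos 18 = 's'
  'h' (pos 7) + 18 = pos 25 = 'z'
  'e' (pos 4) + 18 = pos 22 = 'w'
  't' (pos 19) + 18 = pos 11 = 'l'
Result: eszwl

eszwl


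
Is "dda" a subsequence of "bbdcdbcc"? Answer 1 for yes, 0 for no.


Check if "dda" is a subsequence of "bbdcdbcc"
Greedy scan:
  Position 0 ('b'): no match needed
  Position 1 ('b'): no match needed
  Position 2 ('d'): matches sub[0] = 'd'
  Position 3 ('c'): no match needed
  Position 4 ('d'): matches sub[1] = 'd'
  Position 5 ('b'): no match needed
  Position 6 ('c'): no match needed
  Position 7 ('c'): no match needed
Only matched 2/3 characters => not a subsequence

0


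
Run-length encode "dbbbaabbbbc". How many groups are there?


Input: dbbbaabbbbc
Scanning for consecutive runs:
  Group 1: 'd' x 1 (positions 0-0)
  Group 2: 'b' x 3 (positions 1-3)
  Group 3: 'a' x 2 (positions 4-5)
  Group 4: 'b' x 4 (positions 6-9)
  Group 5: 'c' x 1 (positions 10-10)
Total groups: 5

5


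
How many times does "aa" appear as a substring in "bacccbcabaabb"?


Searching for "aa" in "bacccbcabaabb"
Scanning each position:
  Position 0: "ba" => no
  Position 1: "ac" => no
  Position 2: "cc" => no
  Position 3: "cc" => no
  Position 4: "cb" => no
  Position 5: "bc" => no
  Position 6: "ca" => no
  Position 7: "ab" => no
  Position 8: "ba" => no
  Position 9: "aa" => MATCH
  Position 10: "ab" => no
  Position 11: "bb" => no
Total occurrences: 1

1


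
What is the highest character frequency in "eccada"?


Input: eccada
Character counts:
  'a': 2
  'c': 2
  'd': 1
  'e': 1
Maximum frequency: 2

2


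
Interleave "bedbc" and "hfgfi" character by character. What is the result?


Interleaving "bedbc" and "hfgfi":
  Position 0: 'b' from first, 'h' from second => "bh"
  Position 1: 'e' from first, 'f' from second => "ef"
  Position 2: 'd' from first, 'g' from second => "dg"
  Position 3: 'b' from first, 'f' from second => "bf"
  Position 4: 'c' from first, 'i' from second => "ci"
Result: bhefdgbfci

bhefdgbfci


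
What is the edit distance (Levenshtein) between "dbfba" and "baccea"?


Computing edit distance: "dbfba" -> "baccea"
DP table:
           b    a    c    c    e    a
      0    1    2    3    4    5    6
  d   1    1    2    3    4    5    6
  b   2    1    2    3    4    5    6
  f   3    2    2    3    4    5    6
  b   4    3    3    3    4    5    6
  a   5    4    3    4    4    5    5
Edit distance = dp[5][6] = 5

5


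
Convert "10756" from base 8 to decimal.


Input: "10756" in base 8
Positional expansion:
  Digit '1' (value 1) x 8^4 = 4096
  Digit '0' (value 0) x 8^3 = 0
  Digit '7' (value 7) x 8^2 = 448
  Digit '5' (value 5) x 8^1 = 40
  Digit '6' (value 6) x 8^0 = 6
Sum = 4590

4590


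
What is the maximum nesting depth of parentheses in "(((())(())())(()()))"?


Input: "(((())(())())(()()))"
Tracking depth:
  Position 0 '(': depth becomes 1
  Position 1 '(': depth becomes 2
  Position 2 '(': depth becomes 3
  Position 3 '(': depth becomes 4
  Position 4 ')': depth becomes 3
  Position 5 ')': depth becomes 2
  Position 6 '(': depth becomes 3
  Position 7 '(': depth becomes 4
  Position 8 ')': depth becomes 3
  Position 9 ')': depth becomes 2
  Position 10 '(': depth becomes 3
  Position 11 ')': depth becomes 2
  Position 12 ')': depth becomes 1
  Position 13 '(': depth becomes 2
  Position 14 '(': depth becomes 3
  Position 15 ')': depth becomes 2
  Position 16 '(': depth becomes 3
  Position 17 ')': depth becomes 2
  Position 18 ')': depth becomes 1
  Position 19 ')': depth becomes 0
Maximum depth reached: 4

4


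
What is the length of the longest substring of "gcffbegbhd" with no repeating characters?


Input: "gcffbegbhd"
Sliding window (track last position of each char):
  Position 0 ('g'): window [0,0] length 1 -- new best
  Position 1 ('c'): window [0,1] length 2 -- new best
  Position 2 ('f'): window [0,2] length 3 -- new best
  Position 3 ('f'): repeat (last at 2), move window start to 3
  Position 3 ('f'): window [3,3] length 1
  Position 4 ('b'): window [3,4] length 2
  Position 5 ('e'): window [3,5] length 3
  Position 6 ('g'): window [3,6] length 4 -- new best
  Position 7 ('b'): repeat (last at 4), move window start to 5
  Position 7 ('b'): window [5,7] length 3
  Position 8 ('h'): window [5,8] length 4
  Position 9 ('d'): window [5,9] length 5 -- new best
Longest substring with no repeats: "egbhd" with length 5

5


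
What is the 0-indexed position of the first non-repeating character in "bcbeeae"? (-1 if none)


Input: bcbeeae
Character frequencies:
  'a': 1
  'b': 2
  'c': 1
  'e': 3
Scanning left to right for freq == 1:
  Position 0 ('b'): freq=2, skip
  Position 1 ('c'): unique! => answer = 1

1


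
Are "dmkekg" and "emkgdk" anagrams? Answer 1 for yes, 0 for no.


Strings: "dmkekg", "emkgdk"
Sorted first:  degkkm
Sorted second: degkkm
Sorted forms match => anagrams

1


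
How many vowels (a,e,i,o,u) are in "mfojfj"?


Input: mfojfj
Checking each character:
  'm' at position 0: consonant
  'f' at position 1: consonant
  'o' at position 2: vowel (running total: 1)
  'j' at position 3: consonant
  'f' at position 4: consonant
  'j' at position 5: consonant
Total vowels: 1

1


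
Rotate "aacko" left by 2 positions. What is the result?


Input: "aacko", rotate left by 2
First 2 characters: "aa"
Remaining characters: "cko"
Concatenate remaining + first: "cko" + "aa" = "ckoaa"

ckoaa


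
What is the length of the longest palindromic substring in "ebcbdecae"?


Input: "ebcbdecae"
Checking substrings for palindromes:
  [1:4] "bcb" (len 3) => palindrome
Longest palindromic substring: "bcb" with length 3

3


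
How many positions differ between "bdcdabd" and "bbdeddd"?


Comparing "bdcdabd" and "bbdeddd" position by position:
  Position 0: 'b' vs 'b' => same
  Position 1: 'd' vs 'b' => DIFFER
  Position 2: 'c' vs 'd' => DIFFER
  Position 3: 'd' vs 'e' => DIFFER
  Position 4: 'a' vs 'd' => DIFFER
  Position 5: 'b' vs 'd' => DIFFER
  Position 6: 'd' vs 'd' => same
Positions that differ: 5

5


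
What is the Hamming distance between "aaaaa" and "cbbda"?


Comparing "aaaaa" and "cbbda" position by position:
  Position 0: 'a' vs 'c' => differ
  Position 1: 'a' vs 'b' => differ
  Position 2: 'a' vs 'b' => differ
  Position 3: 'a' vs 'd' => differ
  Position 4: 'a' vs 'a' => same
Total differences (Hamming distance): 4

4


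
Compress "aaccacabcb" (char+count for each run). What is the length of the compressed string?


Input: aaccacabcb
Runs:
  'a' x 2 => "a2"
  'c' x 2 => "c2"
  'a' x 1 => "a1"
  'c' x 1 => "c1"
  'a' x 1 => "a1"
  'b' x 1 => "b1"
  'c' x 1 => "c1"
  'b' x 1 => "b1"
Compressed: "a2c2a1c1a1b1c1b1"
Compressed length: 16

16
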